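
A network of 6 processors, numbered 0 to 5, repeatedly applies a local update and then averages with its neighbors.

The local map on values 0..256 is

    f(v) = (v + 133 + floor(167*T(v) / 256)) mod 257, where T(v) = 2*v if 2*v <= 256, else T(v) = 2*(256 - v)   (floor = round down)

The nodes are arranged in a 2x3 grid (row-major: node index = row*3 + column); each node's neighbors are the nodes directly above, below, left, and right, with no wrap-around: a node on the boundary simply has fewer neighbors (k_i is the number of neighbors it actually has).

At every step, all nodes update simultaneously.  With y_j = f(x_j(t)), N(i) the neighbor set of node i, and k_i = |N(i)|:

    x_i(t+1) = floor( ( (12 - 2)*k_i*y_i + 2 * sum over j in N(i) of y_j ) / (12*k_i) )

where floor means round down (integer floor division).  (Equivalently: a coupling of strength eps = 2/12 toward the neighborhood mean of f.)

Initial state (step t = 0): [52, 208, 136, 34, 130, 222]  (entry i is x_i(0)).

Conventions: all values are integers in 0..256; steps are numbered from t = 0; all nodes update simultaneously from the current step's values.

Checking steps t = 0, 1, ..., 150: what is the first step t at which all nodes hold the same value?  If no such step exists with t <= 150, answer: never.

Answer: never
Key observation: The state at step 5 reappears at step 7 — the system is in a cycle of period 2 from step 5 on.  No step 0..7 is synchronized, and the cycle repeats forever, so no step up to 150 (or ever) has all nodes equal.

Derivation:
t=0: [52, 208, 136, 34, 130, 222]  (not all equal)
t=1: [239, 154, 164, 211, 169, 146]  (not all equal)
t=2: [139, 161, 160, 145, 157, 164]  (not all equal)
t=3: [166, 160, 160, 164, 161, 160]  (not all equal)
t=4: [159, 160, 161, 159, 160, 160]  (not all equal)
t=5: [161, 160, 160, 161, 161, 160]  (not all equal)
t=6: [160, 160, 161, 160, 160, 160]  (not all equal)
t=7: [161, 160, 160, 161, 161, 160]  (not all equal)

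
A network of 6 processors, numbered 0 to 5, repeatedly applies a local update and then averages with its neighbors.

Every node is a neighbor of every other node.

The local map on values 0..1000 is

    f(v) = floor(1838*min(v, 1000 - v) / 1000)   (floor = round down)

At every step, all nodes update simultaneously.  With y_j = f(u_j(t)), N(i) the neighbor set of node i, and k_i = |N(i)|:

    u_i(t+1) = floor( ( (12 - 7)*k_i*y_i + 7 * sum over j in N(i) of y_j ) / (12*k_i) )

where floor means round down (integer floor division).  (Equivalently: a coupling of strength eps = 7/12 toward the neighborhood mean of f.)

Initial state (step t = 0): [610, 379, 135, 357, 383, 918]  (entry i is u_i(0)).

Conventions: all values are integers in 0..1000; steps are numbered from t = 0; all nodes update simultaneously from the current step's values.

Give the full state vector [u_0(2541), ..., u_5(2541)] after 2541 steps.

Answer: [420, 420, 420, 420, 420, 420]
Key observation: The state at step 28, [771, 771, 771, 771, 771, 771], reappears at step 30: the system is in a cycle of period 2 from step 28 on.  Therefore the state at step 2541 equals the state at step 28 + ((2541 - 28) mod 2) = 29, which is [420, 420, 420, 420, 420, 420].

Derivation:
t=0: [610, 379, 135, 357, 383, 918]
t=1: [584, 578, 444, 566, 580, 414]
t=2: [775, 778, 791, 785, 777, 774]
t=3: [406, 405, 398, 401, 405, 407]
t=4: [742, 742, 738, 740, 742, 743]
t=5: [474, 474, 477, 475, 474, 474]
t=6: [871, 871, 873, 872, 871, 871]
t=7: [236, 236, 235, 235, 236, 236]
t=8: [432, 432, 431, 431, 432, 432]
t=9: [793, 793, 792, 792, 793, 793]
t=10: [380, 380, 381, 381, 380, 380]
t=11: [698, 698, 699, 699, 698, 698]
t=12: [554, 554, 553, 553, 554, 554]
t=13: [819, 819, 820, 820, 819, 819]
t=14: [331, 331, 330, 330, 331, 331]
t=15: [607, 607, 606, 606, 607, 607]
t=16: [722, 722, 723, 723, 722, 722]
t=17: [509, 509, 509, 509, 509, 509]
t=18: [902, 902, 902, 902, 902, 902]
t=19: [180, 180, 180, 180, 180, 180]
t=20: [330, 330, 330, 330, 330, 330]
t=21: [606, 606, 606, 606, 606, 606]
t=22: [724, 724, 724, 724, 724, 724]
t=23: [507, 507, 507, 507, 507, 507]
t=24: [906, 906, 906, 906, 906, 906]
t=25: [172, 172, 172, 172, 172, 172]
t=26: [316, 316, 316, 316, 316, 316]
t=27: [580, 580, 580, 580, 580, 580]
t=28: [771, 771, 771, 771, 771, 771]
t=29: [420, 420, 420, 420, 420, 420]
t=30: [771, 771, 771, 771, 771, 771]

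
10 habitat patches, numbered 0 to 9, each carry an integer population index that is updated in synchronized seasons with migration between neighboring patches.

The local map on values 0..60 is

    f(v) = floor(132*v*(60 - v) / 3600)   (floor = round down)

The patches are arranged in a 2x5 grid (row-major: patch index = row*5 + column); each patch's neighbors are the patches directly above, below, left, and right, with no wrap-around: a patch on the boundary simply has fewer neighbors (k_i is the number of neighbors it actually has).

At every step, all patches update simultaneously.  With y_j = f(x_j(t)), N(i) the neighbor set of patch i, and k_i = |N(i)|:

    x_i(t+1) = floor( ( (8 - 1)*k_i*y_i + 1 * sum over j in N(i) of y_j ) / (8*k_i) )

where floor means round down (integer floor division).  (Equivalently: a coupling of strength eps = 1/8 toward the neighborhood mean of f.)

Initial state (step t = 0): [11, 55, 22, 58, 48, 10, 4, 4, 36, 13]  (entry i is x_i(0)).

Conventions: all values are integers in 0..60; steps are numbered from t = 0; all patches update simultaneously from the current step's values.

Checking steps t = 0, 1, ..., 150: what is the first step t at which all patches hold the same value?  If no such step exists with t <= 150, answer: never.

Answer: 5
Key observation: Synchronization is absorbing here: once all patches are equal they stay equal, and step 5 is the first all-equal step.

Derivation:
t=0: [11, 55, 22, 58, 48, 10, 4, 4, 36, 13]  (not all equal)
t=1: [18, 11, 27, 6, 20, 17, 8, 9, 28, 22]  (not all equal)
t=2: [26, 19, 29, 13, 27, 25, 15, 17, 30, 30]  (not all equal)
t=3: [31, 28, 31, 23, 31, 31, 24, 26, 32, 32]  (not all equal)
t=4: [32, 31, 31, 31, 31, 31, 31, 31, 31, 32]  (not all equal)
t=5: [32, 32, 32, 32, 32, 32, 32, 32, 32, 32]  (all equal)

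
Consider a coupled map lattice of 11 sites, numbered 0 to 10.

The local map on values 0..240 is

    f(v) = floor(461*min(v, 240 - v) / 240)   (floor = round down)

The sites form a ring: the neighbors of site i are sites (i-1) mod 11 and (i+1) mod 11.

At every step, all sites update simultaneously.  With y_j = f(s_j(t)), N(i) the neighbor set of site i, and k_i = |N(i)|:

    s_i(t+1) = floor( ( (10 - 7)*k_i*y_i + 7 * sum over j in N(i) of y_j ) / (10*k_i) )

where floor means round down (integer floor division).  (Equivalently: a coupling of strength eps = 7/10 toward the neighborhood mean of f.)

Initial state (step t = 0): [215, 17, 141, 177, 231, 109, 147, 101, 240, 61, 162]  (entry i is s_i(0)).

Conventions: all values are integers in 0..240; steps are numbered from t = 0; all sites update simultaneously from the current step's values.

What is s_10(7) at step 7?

Answer: s_10(7) = 216

Derivation:
t=0: [215, 17, 141, 177, 231, 109, 147, 101, 240, 61, 162]
t=1: [77, 92, 110, 108, 120, 130, 194, 120, 108, 87, 102]
t=2: [173, 178, 197, 216, 215, 174, 180, 172, 201, 190, 168]
t=3: [128, 109, 82, 59, 74, 94, 124, 105, 101, 103, 119]
t=4: [217, 192, 159, 138, 145, 181, 199, 205, 197, 206, 212]
t=5: [63, 97, 146, 176, 162, 124, 86, 76, 70, 66, 54]
t=6: [137, 161, 161, 151, 165, 176, 177, 148, 135, 120, 117]
t=7: [190, 167, 157, 154, 145, 129, 140, 165, 202, 217, 216]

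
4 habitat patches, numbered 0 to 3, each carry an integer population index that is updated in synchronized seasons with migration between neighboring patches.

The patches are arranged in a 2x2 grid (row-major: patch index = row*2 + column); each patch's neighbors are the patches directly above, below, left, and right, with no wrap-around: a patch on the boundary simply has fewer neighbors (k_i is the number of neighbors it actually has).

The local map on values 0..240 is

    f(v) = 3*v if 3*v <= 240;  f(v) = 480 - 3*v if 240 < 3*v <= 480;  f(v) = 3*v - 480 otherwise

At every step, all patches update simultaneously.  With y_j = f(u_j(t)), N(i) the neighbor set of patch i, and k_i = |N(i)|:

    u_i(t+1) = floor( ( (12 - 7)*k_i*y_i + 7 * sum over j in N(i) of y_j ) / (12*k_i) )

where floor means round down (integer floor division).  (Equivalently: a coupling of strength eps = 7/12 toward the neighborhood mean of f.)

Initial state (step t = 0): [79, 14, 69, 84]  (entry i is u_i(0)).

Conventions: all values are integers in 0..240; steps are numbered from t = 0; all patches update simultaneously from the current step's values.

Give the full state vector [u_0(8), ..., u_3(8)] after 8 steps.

Simulating step by step:
t=0: [79, 14, 69, 84]
t=1: [171, 153, 221, 167]
t=2: [73, 24, 92, 68]
t=3: [171, 153, 208, 165]
t=4: [61, 22, 74, 54]
t=5: [160, 128, 193, 151]
t=6: [56, 47, 49, 68]
t=7: [154, 167, 169, 169]
t=8: [21, 21, 24, 25]

Answer: [21, 21, 24, 25]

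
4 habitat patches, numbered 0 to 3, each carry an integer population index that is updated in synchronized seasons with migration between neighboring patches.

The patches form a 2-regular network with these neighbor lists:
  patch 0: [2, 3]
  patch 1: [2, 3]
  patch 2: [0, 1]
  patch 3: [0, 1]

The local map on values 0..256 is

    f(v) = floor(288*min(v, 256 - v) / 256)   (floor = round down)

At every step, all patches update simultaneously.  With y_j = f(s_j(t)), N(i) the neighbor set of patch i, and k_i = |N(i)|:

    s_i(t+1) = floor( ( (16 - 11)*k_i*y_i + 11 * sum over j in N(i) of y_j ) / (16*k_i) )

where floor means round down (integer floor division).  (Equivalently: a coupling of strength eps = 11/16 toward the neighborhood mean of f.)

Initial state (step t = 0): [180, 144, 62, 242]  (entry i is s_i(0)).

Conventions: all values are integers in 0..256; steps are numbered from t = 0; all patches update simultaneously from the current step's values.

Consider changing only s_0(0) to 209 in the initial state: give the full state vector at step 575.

Simulating step by step:
t=0: [209, 144, 62, 242]
t=1: [45, 68, 82, 65]
t=2: [72, 80, 72, 66]
t=3: [78, 81, 84, 81]
t=4: [90, 92, 90, 89]
t=5: [100, 101, 101, 101]
t=6: [112, 113, 112, 112]
t=7: [126, 126, 126, 126]
t=8: [141, 141, 141, 141]
t=9: [129, 129, 129, 129]
t=10: [142, 142, 142, 142]
t=11: [128, 128, 128, 128]
t=12: [144, 144, 144, 144]
t=13: [126, 126, 126, 126]

Answer: [128, 128, 128, 128]
Key observation: The state at step 7, [126, 126, 126, 126], reappears at step 13: the system is in a cycle of period 6 from step 7 on.  Therefore the state at step 575 equals the state at step 7 + ((575 - 7) mod 6) = 11, which is [128, 128, 128, 128].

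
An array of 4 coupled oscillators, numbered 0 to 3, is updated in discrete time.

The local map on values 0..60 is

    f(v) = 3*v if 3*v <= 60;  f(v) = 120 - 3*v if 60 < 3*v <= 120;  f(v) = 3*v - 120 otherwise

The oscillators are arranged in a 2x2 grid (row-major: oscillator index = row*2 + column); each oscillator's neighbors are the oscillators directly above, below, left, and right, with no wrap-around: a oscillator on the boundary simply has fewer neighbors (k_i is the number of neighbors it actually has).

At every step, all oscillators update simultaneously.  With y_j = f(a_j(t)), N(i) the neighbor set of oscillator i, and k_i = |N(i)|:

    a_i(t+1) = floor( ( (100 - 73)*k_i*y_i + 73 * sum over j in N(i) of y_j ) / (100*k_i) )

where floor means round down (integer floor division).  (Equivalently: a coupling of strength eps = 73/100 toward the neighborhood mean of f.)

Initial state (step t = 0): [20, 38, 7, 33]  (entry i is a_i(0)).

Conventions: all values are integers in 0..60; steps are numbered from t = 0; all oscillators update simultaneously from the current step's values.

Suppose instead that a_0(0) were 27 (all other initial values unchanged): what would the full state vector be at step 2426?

Answer: [45, 45, 45, 45]
Key observation: The state at step 13, [15, 15, 15, 15], reappears at step 15: the system is in a cycle of period 2 from step 13 on.  Therefore the state at step 2426 equals the state at step 13 + ((2426 - 13) mod 2) = 14, which is [45, 45, 45, 45].

Derivation:
t=0: [27, 38, 7, 33]
t=1: [20, 23, 27, 15]
t=2: [49, 52, 48, 45]
t=3: [29, 25, 21, 25]
t=4: [46, 40, 43, 49]
t=5: [8, 16, 18, 10]
t=6: [43, 32, 34, 45]
t=7: [17, 15, 13, 19]
t=8: [44, 51, 49, 46]
t=9: [25, 19, 18, 26]
t=10: [52, 47, 46, 51]
t=11: [23, 30, 30, 23]
t=12: [35, 45, 45, 35]
t=13: [15, 15, 15, 15]
t=14: [45, 45, 45, 45]
t=15: [15, 15, 15, 15]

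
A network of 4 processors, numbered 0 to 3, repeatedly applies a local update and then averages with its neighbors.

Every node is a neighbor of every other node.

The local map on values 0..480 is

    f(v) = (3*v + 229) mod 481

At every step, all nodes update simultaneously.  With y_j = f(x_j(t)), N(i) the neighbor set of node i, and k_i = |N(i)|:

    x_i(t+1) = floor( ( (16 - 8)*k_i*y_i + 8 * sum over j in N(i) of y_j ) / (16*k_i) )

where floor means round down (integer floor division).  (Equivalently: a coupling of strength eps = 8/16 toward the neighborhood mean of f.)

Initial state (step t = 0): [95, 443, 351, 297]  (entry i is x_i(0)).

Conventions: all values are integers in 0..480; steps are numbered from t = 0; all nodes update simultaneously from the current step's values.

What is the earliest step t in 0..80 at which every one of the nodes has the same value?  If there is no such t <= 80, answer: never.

Answer: never
Key observation: The state at step 21 reappears at step 25 — the system is in a cycle of period 4 from step 21 on.  No step 0..25 is synchronized, and the cycle repeats forever, so no step up to 80 (or ever) has all nodes equal.

Derivation:
t=0: [95, 443, 351, 297]  (not all equal)
t=1: [115, 142, 211, 157]  (not all equal)
t=2: [175, 202, 271, 217]  (not all equal)
t=3: [275, 302, 211, 317]  (not all equal)
t=4: [174, 201, 271, 216]  (not all equal)
t=5: [272, 299, 209, 314]  (not all equal)
t=6: [166, 193, 263, 208]  (not all equal)
t=7: [248, 275, 185, 290]  (not all equal)
t=8: [94, 121, 191, 136]  (not all equal)
t=9: [113, 140, 210, 155]  (not all equal)
t=10: [170, 197, 267, 212]  (not all equal)
t=11: [260, 287, 197, 302]  (not all equal)
t=12: [130, 157, 227, 172]  (not all equal)
t=13: [221, 248, 318, 263]  (not all equal)
t=14: [253, 120, 190, 135]  (not all equal)
t=15: [109, 136, 206, 151]  (not all equal)
t=16: [158, 185, 255, 200]  (not all equal)
t=17: [224, 251, 161, 266]  (not all equal)
t=18: [262, 129, 199, 144]  (not all equal)
t=19: [136, 163, 233, 178]  (not all equal)
t=20: [239, 266, 336, 281]  (not all equal)
t=21: [307, 174, 244, 189]  (not all equal)
t=22: [271, 298, 368, 313]  (not all equal)
t=23: [163, 190, 260, 205]  (not all equal)
t=24: [239, 266, 176, 281]  (not all equal)
t=25: [307, 174, 244, 189]  (not all equal)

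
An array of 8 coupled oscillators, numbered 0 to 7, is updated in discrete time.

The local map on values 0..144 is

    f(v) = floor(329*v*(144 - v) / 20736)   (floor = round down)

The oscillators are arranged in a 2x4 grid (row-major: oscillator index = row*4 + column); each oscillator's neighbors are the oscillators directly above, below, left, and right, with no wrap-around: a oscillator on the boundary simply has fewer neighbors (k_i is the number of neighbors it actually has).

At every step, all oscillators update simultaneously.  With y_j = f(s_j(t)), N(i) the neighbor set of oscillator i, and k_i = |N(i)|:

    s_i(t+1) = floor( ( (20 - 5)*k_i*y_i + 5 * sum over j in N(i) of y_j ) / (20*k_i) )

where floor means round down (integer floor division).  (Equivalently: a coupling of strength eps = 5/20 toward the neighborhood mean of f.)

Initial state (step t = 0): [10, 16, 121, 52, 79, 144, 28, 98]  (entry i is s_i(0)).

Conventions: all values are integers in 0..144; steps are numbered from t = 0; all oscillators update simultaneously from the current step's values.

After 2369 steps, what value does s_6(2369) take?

Simulating step by step:
t=0: [10, 16, 121, 52, 79, 144, 28, 98]
t=1: [29, 29, 46, 70, 63, 13, 47, 69]
t=2: [55, 51, 70, 80, 69, 37, 69, 80]
t=3: [77, 74, 81, 81, 78, 66, 80, 81]
t=4: [81, 81, 80, 80, 81, 81, 80, 80]
t=5: [80, 80, 80, 81, 80, 80, 80, 81]
t=6: [81, 81, 80, 80, 81, 81, 80, 80]

Answer: s_6(2369) = 80
Key observation: The state at step 4, [81, 81, 80, 80, 81, 81, 80, 80], reappears at step 6: the system is in a cycle of period 2 from step 4 on.  Therefore the state at step 2369 equals the state at step 4 + ((2369 - 4) mod 2) = 5, which is [80, 80, 80, 81, 80, 80, 80, 81].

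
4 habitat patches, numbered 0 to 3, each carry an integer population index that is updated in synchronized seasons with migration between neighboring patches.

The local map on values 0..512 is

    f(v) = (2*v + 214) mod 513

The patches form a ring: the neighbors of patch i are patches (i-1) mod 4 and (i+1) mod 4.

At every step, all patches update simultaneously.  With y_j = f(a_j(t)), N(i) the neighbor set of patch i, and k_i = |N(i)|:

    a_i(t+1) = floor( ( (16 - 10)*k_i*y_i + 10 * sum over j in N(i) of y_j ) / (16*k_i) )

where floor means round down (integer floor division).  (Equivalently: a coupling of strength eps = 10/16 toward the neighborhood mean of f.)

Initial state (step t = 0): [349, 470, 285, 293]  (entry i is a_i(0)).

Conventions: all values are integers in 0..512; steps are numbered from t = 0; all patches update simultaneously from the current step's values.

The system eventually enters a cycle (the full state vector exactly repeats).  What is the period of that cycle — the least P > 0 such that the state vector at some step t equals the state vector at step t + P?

Answer: 18
Key observation: The state at step 11, [428, 425, 425, 428], reappears at step 29 — and no state repeats earlier — so the cycle the system enters has period 18.

Derivation:
t=0: [349, 470, 285, 293]
t=1: [279, 257, 231, 317]
t=2: [269, 212, 233, 257]
t=3: [195, 173, 168, 207]
t=4: [84, 57, 64, 83]
t=5: [364, 349, 349, 368]
t=6: [422, 408, 410, 422]
t=7: [23, 14, 14, 24]
t=8: [255, 247, 248, 255]
t=9: [206, 200, 200, 206]
t=10: [109, 104, 104, 109]
t=11: [428, 425, 425, 428]
t=12: [42, 39, 39, 42]
t=13: [296, 293, 293, 296]
t=14: [291, 288, 288, 291]
t=15: [281, 278, 278, 281]
t=16: [261, 258, 258, 261]
t=17: [221, 218, 218, 221]
t=18: [141, 138, 138, 141]
t=19: [494, 491, 491, 494]
t=20: [174, 171, 171, 174]
t=21: [47, 44, 44, 47]
t=22: [306, 303, 303, 306]
t=23: [311, 308, 308, 311]
t=24: [321, 318, 318, 321]
t=25: [341, 338, 338, 341]
t=26: [381, 378, 378, 381]
t=27: [461, 458, 458, 461]
t=28: [108, 105, 105, 108]
t=29: [428, 425, 425, 428]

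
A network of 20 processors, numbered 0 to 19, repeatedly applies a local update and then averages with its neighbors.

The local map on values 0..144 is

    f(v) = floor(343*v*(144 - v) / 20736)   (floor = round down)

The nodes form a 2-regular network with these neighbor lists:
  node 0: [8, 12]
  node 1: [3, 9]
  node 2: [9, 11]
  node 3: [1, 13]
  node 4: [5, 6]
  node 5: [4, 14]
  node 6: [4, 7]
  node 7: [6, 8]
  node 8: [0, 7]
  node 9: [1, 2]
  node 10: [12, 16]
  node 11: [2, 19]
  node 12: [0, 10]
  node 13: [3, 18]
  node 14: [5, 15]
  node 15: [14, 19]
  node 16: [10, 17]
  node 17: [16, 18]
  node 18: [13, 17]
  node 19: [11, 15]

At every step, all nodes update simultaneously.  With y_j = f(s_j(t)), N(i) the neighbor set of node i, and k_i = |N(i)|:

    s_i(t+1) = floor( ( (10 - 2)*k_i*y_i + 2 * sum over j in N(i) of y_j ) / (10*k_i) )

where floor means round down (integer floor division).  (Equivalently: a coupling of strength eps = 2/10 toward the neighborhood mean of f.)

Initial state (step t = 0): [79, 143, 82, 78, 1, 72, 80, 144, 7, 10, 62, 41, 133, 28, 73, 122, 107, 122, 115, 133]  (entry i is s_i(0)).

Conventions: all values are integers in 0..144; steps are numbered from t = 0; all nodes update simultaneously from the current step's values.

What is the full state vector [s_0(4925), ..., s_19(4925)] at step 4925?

Simulating step by step:
t=0: [79, 143, 82, 78, 1, 72, 80, 144, 7, 10, 62, 41, 133, 28, 73, 122, 107, 122, 115, 133]
t=1: [71, 12, 76, 73, 18, 76, 67, 9, 20, 26, 76, 66, 36, 56, 80, 46, 64, 47, 53, 30]
t=2: [78, 34, 81, 78, 46, 80, 73, 28, 43, 51, 82, 82, 68, 81, 83, 73, 83, 76, 78, 60]
t=3: [83, 65, 83, 82, 76, 82, 80, 58, 70, 76, 84, 83, 84, 84, 83, 84, 83, 84, 84, 83]
t=4: [83, 84, 83, 83, 84, 84, 83, 82, 84, 84, 83, 83, 83, 83, 83, 83, 83, 83, 83, 83]
t=5: [83, 83, 83, 83, 83, 83, 83, 83, 83, 83, 83, 83, 83, 83, 83, 83, 83, 83, 83, 83]
t=6: [83, 83, 83, 83, 83, 83, 83, 83, 83, 83, 83, 83, 83, 83, 83, 83, 83, 83, 83, 83]

Answer: [83, 83, 83, 83, 83, 83, 83, 83, 83, 83, 83, 83, 83, 83, 83, 83, 83, 83, 83, 83]
Key observation: The state at step 5, [83, 83, 83, 83, 83, 83, 83, 83, 83, 83, 83, 83, 83, 83, 83, 83, 83, 83, 83, 83], reappears at step 6: the system is in a cycle of period 1 from step 5 on.  Therefore the state at step 4925 equals the state at step 5 + ((4925 - 5) mod 1) = 5, which is [83, 83, 83, 83, 83, 83, 83, 83, 83, 83, 83, 83, 83, 83, 83, 83, 83, 83, 83, 83].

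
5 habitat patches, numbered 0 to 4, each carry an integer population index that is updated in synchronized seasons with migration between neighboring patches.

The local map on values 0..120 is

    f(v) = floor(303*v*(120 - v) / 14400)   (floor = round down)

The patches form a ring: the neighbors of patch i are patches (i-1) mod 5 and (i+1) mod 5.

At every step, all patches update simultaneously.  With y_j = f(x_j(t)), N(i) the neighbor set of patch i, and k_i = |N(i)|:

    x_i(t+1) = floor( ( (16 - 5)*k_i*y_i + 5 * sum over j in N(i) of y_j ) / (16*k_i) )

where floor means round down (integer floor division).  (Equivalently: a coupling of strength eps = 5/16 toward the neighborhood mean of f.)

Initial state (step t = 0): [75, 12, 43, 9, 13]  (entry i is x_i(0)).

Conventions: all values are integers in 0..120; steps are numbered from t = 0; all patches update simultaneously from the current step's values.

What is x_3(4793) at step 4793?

Simulating step by step:
t=0: [75, 12, 43, 9, 13]
t=1: [57, 40, 54, 29, 34]
t=2: [71, 69, 69, 58, 62]
t=3: [73, 73, 74, 74, 74]
t=4: [71, 71, 71, 71, 71]
t=5: [73, 73, 73, 73, 73]
t=6: [72, 72, 72, 72, 72]
t=7: [72, 72, 72, 72, 72]

Answer: x_3(4793) = 72
Key observation: The state at step 6, [72, 72, 72, 72, 72], reappears at step 7: the system is in a cycle of period 1 from step 6 on.  Therefore the state at step 4793 equals the state at step 6 + ((4793 - 6) mod 1) = 6, which is [72, 72, 72, 72, 72].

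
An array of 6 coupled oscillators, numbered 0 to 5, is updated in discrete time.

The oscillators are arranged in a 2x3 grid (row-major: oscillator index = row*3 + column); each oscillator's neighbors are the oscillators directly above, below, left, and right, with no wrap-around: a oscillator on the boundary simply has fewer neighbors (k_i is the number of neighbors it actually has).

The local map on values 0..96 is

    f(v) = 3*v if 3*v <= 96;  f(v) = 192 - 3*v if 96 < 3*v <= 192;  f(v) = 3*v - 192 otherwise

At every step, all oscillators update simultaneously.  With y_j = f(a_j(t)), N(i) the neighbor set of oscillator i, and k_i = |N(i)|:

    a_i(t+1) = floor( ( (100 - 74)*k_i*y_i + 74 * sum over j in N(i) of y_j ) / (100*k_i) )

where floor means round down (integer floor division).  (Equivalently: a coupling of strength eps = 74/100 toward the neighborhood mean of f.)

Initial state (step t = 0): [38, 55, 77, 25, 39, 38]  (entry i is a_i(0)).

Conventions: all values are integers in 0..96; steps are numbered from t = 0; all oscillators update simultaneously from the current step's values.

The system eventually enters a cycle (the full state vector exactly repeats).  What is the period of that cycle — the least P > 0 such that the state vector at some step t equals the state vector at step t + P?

Simulating step by step:
t=0: [38, 55, 77, 25, 39, 38]
t=1: [58, 54, 48, 76, 63, 62]
t=2: [29, 24, 25, 17, 18, 20]
t=3: [68, 72, 68, 65, 59, 63]
t=4: [13, 15, 13, 10, 11, 10]
t=5: [37, 39, 37, 34, 34, 34]
t=6: [82, 81, 82, 86, 86, 86]
t=7: [57, 56, 57, 61, 62, 61]
t=8: [17, 18, 17, 12, 11, 12]
t=9: [46, 47, 46, 40, 39, 40]
t=10: [59, 58, 59, 66, 67, 66]
t=11: [12, 14, 12, 10, 9, 10]
t=12: [36, 35, 36, 31, 32, 31]
t=13: [88, 87, 88, 90, 92, 90]
t=14: [73, 74, 73, 78, 77, 78]
t=15: [33, 30, 33, 35, 38, 35]
t=16: [89, 88, 89, 85, 85, 85]
t=17: [69, 71, 69, 67, 65, 67]
t=18: [15, 13, 15, 9, 10, 9]
t=19: [36, 39, 36, 34, 30, 34]
t=20: [82, 83, 82, 87, 86, 87]
t=21: [60, 57, 60, 62, 65, 62]
t=22: [13, 12, 13, 7, 8, 7]
t=23: [31, 34, 31, 28, 25, 28]
t=24: [88, 87, 88, 84, 83, 84]
t=25: [66, 67, 66, 63, 61, 63]
t=26: [6, 7, 6, 6, 6, 6]
t=27: [19, 18, 19, 18, 18, 18]
t=28: [54, 55, 54, 55, 54, 55]
t=29: [27, 29, 27, 29, 27, 29]
t=30: [85, 82, 85, 82, 85, 82]
t=31: [56, 60, 56, 60, 56, 60]
t=32: [15, 20, 15, 20, 15, 20]
t=33: [56, 48, 56, 48, 56, 48]
t=34: [41, 30, 41, 30, 41, 30]
t=35: [84, 74, 84, 74, 84, 74]
t=36: [37, 52, 37, 52, 37, 52]
t=37: [47, 69, 47, 69, 47, 69]
t=38: [24, 41, 24, 41, 24, 41]
t=39: [69, 71, 69, 71, 69, 71]
t=40: [19, 16, 19, 16, 19, 16]
t=41: [50, 54, 50, 54, 50, 54]
t=42: [33, 38, 33, 38, 33, 38]
t=43: [81, 89, 81, 89, 81, 89]
t=44: [68, 57, 68, 57, 68, 57]
t=45: [18, 14, 18, 14, 18, 14]
t=46: [45, 50, 45, 50, 45, 50]
t=47: [45, 53, 45, 53, 45, 53]
t=48: [39, 50, 39, 50, 39, 50]
t=49: [50, 66, 50, 66, 50, 66]
t=50: [15, 32, 15, 32, 15, 32]
t=51: [82, 58, 82, 58, 82, 58]
t=52: [27, 44, 27, 44, 27, 44]
t=53: [65, 75, 65, 75, 65, 75]
t=54: [25, 10, 25, 10, 25, 10]
t=55: [41, 63, 41, 63, 41, 63]
t=56: [20, 51, 20, 51, 20, 51]
t=57: [44, 54, 44, 54, 44, 54]
t=58: [37, 52, 37, 52, 37, 52]

Answer: 22
Key observation: The state at step 36, [37, 52, 37, 52, 37, 52], reappears at step 58 — and no state repeats earlier — so the cycle the system enters has period 22.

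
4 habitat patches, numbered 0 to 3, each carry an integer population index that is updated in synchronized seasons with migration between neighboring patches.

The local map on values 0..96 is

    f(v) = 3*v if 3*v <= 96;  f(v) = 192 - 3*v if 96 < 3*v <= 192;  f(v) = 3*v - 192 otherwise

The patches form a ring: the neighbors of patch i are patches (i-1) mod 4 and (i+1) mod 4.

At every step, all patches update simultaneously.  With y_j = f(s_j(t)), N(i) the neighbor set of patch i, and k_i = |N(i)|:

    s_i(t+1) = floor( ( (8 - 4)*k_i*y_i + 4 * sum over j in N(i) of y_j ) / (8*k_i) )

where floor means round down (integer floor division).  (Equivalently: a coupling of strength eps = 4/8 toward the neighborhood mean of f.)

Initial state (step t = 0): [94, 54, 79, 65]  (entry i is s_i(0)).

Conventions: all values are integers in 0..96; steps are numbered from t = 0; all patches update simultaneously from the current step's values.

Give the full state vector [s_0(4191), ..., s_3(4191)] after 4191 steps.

Answer: [36, 36, 36, 36]
Key observation: The state at step 3, [36, 36, 36, 36], reappears at step 7: the system is in a cycle of period 4 from step 3 on.  Therefore the state at step 4191 equals the state at step 3 + ((4191 - 3) mod 4) = 3, which is [36, 36, 36, 36].

Derivation:
t=0: [94, 54, 79, 65]
t=1: [53, 48, 30, 35]
t=2: [50, 54, 78, 74]
t=3: [36, 36, 36, 36]
t=4: [84, 84, 84, 84]
t=5: [60, 60, 60, 60]
t=6: [12, 12, 12, 12]
t=7: [36, 36, 36, 36]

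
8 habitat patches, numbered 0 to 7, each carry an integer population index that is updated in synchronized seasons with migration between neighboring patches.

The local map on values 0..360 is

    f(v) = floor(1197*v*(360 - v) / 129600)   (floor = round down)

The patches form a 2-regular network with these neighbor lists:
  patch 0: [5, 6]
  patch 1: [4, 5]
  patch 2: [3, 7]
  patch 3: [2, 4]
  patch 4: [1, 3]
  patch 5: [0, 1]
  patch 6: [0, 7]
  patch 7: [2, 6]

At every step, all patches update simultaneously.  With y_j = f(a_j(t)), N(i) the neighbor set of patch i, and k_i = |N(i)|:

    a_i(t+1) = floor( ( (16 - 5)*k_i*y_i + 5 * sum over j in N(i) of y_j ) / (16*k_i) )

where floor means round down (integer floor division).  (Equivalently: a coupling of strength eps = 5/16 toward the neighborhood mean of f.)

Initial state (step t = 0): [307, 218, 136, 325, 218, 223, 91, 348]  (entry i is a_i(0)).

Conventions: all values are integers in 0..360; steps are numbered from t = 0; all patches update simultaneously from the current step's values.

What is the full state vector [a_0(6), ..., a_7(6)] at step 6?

Simulating step by step:
t=0: [307, 218, 136, 325, 218, 223, 91, 348]
t=1: [182, 284, 215, 160, 256, 261, 184, 105]
t=2: [289, 212, 282, 285, 245, 241, 290, 261]
t=3: [200, 280, 207, 207, 254, 256, 195, 224]
t=4: [287, 218, 290, 285, 248, 246, 294, 285]
t=5: [201, 276, 190, 204, 251, 252, 184, 192]
t=6: [288, 225, 297, 287, 252, 252, 298, 297]

Answer: [288, 225, 297, 287, 252, 252, 298, 297]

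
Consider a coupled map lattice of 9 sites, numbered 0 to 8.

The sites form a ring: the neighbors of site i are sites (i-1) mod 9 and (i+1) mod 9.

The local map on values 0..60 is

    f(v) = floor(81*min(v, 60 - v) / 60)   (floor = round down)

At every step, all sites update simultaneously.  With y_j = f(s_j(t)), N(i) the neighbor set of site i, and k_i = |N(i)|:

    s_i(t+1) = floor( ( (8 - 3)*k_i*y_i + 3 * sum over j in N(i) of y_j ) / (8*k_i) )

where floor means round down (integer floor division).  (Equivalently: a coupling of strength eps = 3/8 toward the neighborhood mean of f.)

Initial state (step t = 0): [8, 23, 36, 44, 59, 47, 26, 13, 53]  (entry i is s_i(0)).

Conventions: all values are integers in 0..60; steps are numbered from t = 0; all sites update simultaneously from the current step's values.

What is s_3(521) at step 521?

Answer: s_3(521) = 32
Key observation: The state at step 18, [39, 37, 38, 36, 33, 33, 36, 38, 39], reappears at step 22: the system is in a cycle of period 4 from step 18 on.  Therefore the state at step 521 equals the state at step 18 + ((521 - 18) mod 4) = 21, which is [30, 28, 29, 32, 35, 35, 32, 29, 30].

Derivation:
t=0: [8, 23, 36, 44, 59, 47, 26, 13, 53]
t=1: [13, 27, 29, 19, 7, 17, 28, 18, 10]
t=2: [19, 33, 35, 24, 14, 22, 31, 24, 15]
t=3: [26, 33, 33, 29, 22, 28, 35, 31, 23]
t=4: [34, 35, 36, 36, 32, 34, 34, 36, 33]
t=5: [34, 33, 32, 32, 35, 35, 34, 33, 35]
t=6: [34, 36, 36, 36, 33, 33, 34, 35, 33]
t=7: [34, 32, 32, 32, 35, 35, 34, 33, 35]
t=8: [35, 36, 37, 36, 33, 33, 34, 35, 33]
t=9: [33, 32, 31, 32, 35, 35, 34, 33, 34]
t=10: [36, 37, 38, 36, 33, 33, 34, 35, 35]
t=11: [32, 30, 29, 32, 35, 35, 34, 33, 32]
t=12: [37, 39, 38, 36, 33, 33, 34, 36, 36]
t=13: [30, 28, 29, 32, 35, 35, 34, 32, 31]
t=14: [39, 37, 38, 36, 33, 33, 35, 37, 38]
t=15: [28, 30, 29, 32, 35, 35, 33, 31, 29]
t=16: [37, 39, 38, 36, 33, 33, 36, 38, 38]
t=17: [30, 28, 29, 32, 35, 35, 32, 29, 29]
t=18: [39, 37, 38, 36, 33, 33, 36, 38, 39]
t=19: [28, 30, 29, 32, 35, 35, 32, 29, 28]
t=20: [37, 39, 38, 36, 33, 33, 36, 38, 37]
t=21: [30, 28, 29, 32, 35, 35, 32, 29, 30]
t=22: [39, 37, 38, 36, 33, 33, 36, 38, 39]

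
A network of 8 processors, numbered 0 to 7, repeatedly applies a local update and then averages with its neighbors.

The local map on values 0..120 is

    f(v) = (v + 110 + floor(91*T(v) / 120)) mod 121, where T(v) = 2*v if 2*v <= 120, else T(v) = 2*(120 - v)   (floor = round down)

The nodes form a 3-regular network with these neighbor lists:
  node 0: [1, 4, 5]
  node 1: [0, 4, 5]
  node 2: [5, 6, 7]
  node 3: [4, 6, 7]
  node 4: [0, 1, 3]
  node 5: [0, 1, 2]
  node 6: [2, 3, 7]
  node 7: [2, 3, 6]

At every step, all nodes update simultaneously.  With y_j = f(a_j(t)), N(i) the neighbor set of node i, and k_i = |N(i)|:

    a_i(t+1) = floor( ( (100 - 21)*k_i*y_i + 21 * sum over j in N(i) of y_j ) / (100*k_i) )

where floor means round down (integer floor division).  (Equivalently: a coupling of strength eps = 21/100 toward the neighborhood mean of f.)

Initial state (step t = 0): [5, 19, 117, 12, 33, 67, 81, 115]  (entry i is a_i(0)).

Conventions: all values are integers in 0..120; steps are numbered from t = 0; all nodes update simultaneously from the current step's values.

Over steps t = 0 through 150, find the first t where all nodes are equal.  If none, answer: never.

Simulating step by step:
t=0: [5, 19, 117, 12, 33, 67, 81, 115]  (not all equal)
t=1: [9, 34, 96, 28, 60, 22, 23, 97]  (not all equal)
t=2: [18, 63, 14, 59, 25, 40, 48, 102]  (not all equal)
t=3: [37, 25, 41, 32, 44, 75, 97, 103]  (not all equal)
t=4: [76, 53, 90, 78, 92, 24, 114, 112]  (not all equal)
t=5: [11, 5, 21, 23, 2, 39, 97, 97]  (not all equal)
t=6: [26, 16, 55, 61, 95, 72, 109, 109]  (not all equal)
t=7: [45, 27, 21, 30, 7, 15, 99, 99]  (not all equal)
t=8: [86, 53, 50, 67, 20, 34, 109, 109]  (not all equal)
t=9: [11, 9, 111, 30, 32, 66, 107, 107]  (not all equal)
t=10: [19, 15, 106, 71, 60, 21, 111, 111]  (not all equal)
t=11: [34, 27, 110, 27, 20, 44, 106, 106]  (not all equal)
t=12: [72, 59, 113, 63, 43, 95, 111, 111]  (not all equal)
t=13: [17, 20, 104, 36, 79, 9, 106, 106]  (not all equal)
t=14: [28, 34, 109, 79, 17, 21, 113, 113]  (not all equal)
t=15: [56, 67, 108, 24, 34, 49, 104, 104]  (not all equal)
t=16: [20, 25, 115, 60, 63, 98, 112, 112]  (not all equal)
t=17: [43, 52, 111, 32, 21, 108, 106, 106]  (not all equal)
t=18: [95, 111, 113, 73, 52, 113, 112, 112]  (not all equal)
t=19: [24, 105, 112, 33, 102, 104, 105, 105]  (not all equal)
t=20: [63, 111, 113, 81, 109, 111, 112, 112]  (not all equal)
t=21: [37, 106, 112, 30, 99, 106, 105, 105]  (not all equal)
t=22: [89, 113, 113, 75, 112, 113, 112, 112]  (not all equal)
t=23: [26, 104, 112, 32, 98, 104, 105, 105]  (not all equal)
t=24: [67, 112, 113, 79, 111, 112, 112, 112]  (not all equal)
t=25: [35, 106, 112, 30, 98, 106, 105, 105]  (not all equal)
t=26: [85, 113, 113, 75, 112, 113, 112, 112]  (not all equal)
t=27: [28, 104, 112, 32, 98, 104, 105, 105]  (not all equal)
t=28: [71, 113, 113, 79, 111, 112, 112, 112]  (not all equal)
t=29: [33, 105, 112, 30, 98, 105, 105, 105]  (not all equal)
t=30: [81, 113, 113, 75, 112, 112, 112, 112]  (not all equal)
t=31: [29, 104, 112, 32, 98, 105, 105, 105]  (not all equal)
t=32: [72, 113, 113, 79, 112, 112, 112, 112]  (not all equal)
t=33: [33, 105, 112, 30, 98, 105, 105, 105]  (not all equal)

Answer: never
Key observation: The state at step 29 reappears at step 33 — the system is in a cycle of period 4 from step 29 on.  No step 0..33 is synchronized, and the cycle repeats forever, so no step up to 150 (or ever) has all nodes equal.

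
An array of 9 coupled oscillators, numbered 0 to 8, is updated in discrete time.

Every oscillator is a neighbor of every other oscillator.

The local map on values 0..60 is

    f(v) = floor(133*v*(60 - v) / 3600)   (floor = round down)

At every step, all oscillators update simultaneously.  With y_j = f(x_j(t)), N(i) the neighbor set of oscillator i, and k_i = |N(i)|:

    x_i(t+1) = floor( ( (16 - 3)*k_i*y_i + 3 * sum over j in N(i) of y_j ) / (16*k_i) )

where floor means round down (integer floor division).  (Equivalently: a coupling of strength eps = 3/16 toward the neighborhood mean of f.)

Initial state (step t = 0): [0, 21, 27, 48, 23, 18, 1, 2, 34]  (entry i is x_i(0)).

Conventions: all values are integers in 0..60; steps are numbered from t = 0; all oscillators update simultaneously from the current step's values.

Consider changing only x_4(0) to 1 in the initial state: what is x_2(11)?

Simulating step by step:
t=0: [0, 21, 27, 48, 1, 18, 1, 2, 34]
t=1: [3, 27, 28, 20, 5, 24, 5, 6, 28]
t=2: [9, 29, 30, 27, 12, 29, 12, 13, 30]
t=3: [18, 31, 31, 30, 22, 31, 22, 23, 31]
t=4: [27, 32, 32, 32, 30, 32, 30, 31, 32]
t=5: [32, 32, 32, 32, 32, 32, 32, 32, 32]
t=6: [33, 33, 33, 33, 33, 33, 33, 33, 33]
t=7: [32, 32, 32, 32, 32, 32, 32, 32, 32]
t=8: [33, 33, 33, 33, 33, 33, 33, 33, 33]
t=9: [32, 32, 32, 32, 32, 32, 32, 32, 32]
t=10: [33, 33, 33, 33, 33, 33, 33, 33, 33]
t=11: [32, 32, 32, 32, 32, 32, 32, 32, 32]

Answer: x_2(11) = 32
Key observation: This trace re-runs the system from the modified initial state.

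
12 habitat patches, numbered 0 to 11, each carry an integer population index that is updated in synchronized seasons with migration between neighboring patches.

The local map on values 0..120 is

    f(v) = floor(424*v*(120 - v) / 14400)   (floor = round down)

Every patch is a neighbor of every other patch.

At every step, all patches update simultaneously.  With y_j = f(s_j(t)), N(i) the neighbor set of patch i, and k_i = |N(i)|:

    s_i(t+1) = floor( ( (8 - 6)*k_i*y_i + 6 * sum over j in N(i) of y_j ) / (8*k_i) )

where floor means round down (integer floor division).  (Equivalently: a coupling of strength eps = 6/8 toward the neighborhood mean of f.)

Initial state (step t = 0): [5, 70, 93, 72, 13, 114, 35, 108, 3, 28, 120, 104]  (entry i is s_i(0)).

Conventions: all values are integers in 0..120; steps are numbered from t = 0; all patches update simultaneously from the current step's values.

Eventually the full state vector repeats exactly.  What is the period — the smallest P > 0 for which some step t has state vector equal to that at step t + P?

Simulating step by step:
t=0: [5, 70, 93, 72, 13, 114, 35, 108, 3, 28, 120, 104]
t=1: [44, 60, 54, 60, 48, 45, 57, 48, 43, 55, 41, 50]
t=2: [101, 102, 102, 102, 101, 101, 102, 101, 100, 102, 100, 101]
t=3: [55, 55, 55, 55, 55, 55, 55, 55, 55, 55, 55, 55]
t=4: [105, 105, 105, 105, 105, 105, 105, 105, 105, 105, 105, 105]
t=5: [46, 46, 46, 46, 46, 46, 46, 46, 46, 46, 46, 46]
t=6: [100, 100, 100, 100, 100, 100, 100, 100, 100, 100, 100, 100]
t=7: [58, 58, 58, 58, 58, 58, 58, 58, 58, 58, 58, 58]
t=8: [105, 105, 105, 105, 105, 105, 105, 105, 105, 105, 105, 105]

Answer: 4
Key observation: The state at step 4, [105, 105, 105, 105, 105, 105, 105, 105, 105, 105, 105, 105], reappears at step 8 — and no state repeats earlier — so the cycle the system enters has period 4.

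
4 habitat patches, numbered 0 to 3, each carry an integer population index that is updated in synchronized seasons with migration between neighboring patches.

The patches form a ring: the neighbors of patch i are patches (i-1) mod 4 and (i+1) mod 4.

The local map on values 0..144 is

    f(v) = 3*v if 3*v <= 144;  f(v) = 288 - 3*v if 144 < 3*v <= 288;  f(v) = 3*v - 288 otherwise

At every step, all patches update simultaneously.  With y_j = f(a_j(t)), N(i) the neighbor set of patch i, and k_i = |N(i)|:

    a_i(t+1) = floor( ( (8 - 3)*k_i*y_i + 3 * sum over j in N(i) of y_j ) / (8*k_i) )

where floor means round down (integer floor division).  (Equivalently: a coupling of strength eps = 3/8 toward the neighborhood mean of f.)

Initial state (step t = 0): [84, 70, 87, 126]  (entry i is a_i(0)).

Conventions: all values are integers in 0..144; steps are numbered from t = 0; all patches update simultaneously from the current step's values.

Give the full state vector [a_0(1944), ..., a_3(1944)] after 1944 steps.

Simulating step by step:
t=0: [84, 70, 87, 126]
t=1: [54, 60, 48, 68]
t=2: [114, 118, 126, 103]
t=3: [50, 68, 72, 40]
t=4: [124, 91, 83, 114]
t=5: [65, 32, 37, 56]
t=6: [98, 98, 109, 113]
t=7: [14, 12, 35, 40]
t=8: [55, 50, 94, 102]
t=9: [106, 110, 33, 35]
t=10: [46, 50, 89, 89]
t=11: [116, 116, 42, 42]
t=12: [72, 72, 113, 113]
t=13: [68, 68, 54, 54]
t=14: [91, 91, 118, 118]
t=15: [24, 24, 56, 56]
t=16: [81, 81, 111, 111]
t=17: [45, 45, 45, 45]
t=18: [135, 135, 135, 135]
t=19: [117, 117, 117, 117]
t=20: [63, 63, 63, 63]
t=21: [99, 99, 99, 99]
t=22: [9, 9, 9, 9]
t=23: [27, 27, 27, 27]
t=24: [81, 81, 81, 81]
t=25: [45, 45, 45, 45]

Answer: [81, 81, 81, 81]
Key observation: The state at step 17, [45, 45, 45, 45], reappears at step 25: the system is in a cycle of period 8 from step 17 on.  Therefore the state at step 1944 equals the state at step 17 + ((1944 - 17) mod 8) = 24, which is [81, 81, 81, 81].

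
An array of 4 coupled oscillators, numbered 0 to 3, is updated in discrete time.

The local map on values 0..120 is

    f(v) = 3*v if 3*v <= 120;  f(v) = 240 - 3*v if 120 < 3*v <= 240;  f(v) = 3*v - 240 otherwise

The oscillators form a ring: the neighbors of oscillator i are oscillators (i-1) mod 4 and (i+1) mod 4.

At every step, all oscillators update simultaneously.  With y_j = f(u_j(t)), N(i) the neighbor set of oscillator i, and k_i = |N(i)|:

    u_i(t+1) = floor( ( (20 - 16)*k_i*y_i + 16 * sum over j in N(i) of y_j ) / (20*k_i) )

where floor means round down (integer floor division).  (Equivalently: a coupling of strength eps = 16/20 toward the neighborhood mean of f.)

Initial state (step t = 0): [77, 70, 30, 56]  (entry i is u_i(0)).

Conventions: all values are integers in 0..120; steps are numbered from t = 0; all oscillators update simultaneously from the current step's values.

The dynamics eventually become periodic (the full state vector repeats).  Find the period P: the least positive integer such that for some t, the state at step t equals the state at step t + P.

Answer: 4
Key observation: The state at step 37, [75, 75, 75, 75], reappears at step 41 — and no state repeats earlier — so the cycle the system enters has period 4.

Derivation:
t=0: [77, 70, 30, 56]
t=1: [42, 45, 58, 54]
t=2: [96, 93, 86, 87]
t=3: [33, 34, 27, 30]
t=4: [96, 92, 93, 90]
t=5: [36, 42, 34, 40]
t=6: [115, 106, 114, 108]
t=7: [85, 98, 85, 99]
t=8: [47, 22, 47, 23]
t=9: [73, 92, 73, 93]
t=10: [34, 24, 34, 24]
t=11: [78, 96, 78, 96]
t=12: [39, 14, 39, 14]
t=13: [57, 102, 57, 102]
t=14: [66, 68, 66, 68]
t=15: [37, 40, 37, 40]
t=16: [118, 112, 118, 112]
t=17: [99, 110, 99, 110]
t=18: [83, 63, 83, 63]
t=19: [42, 17, 42, 17]
t=20: [63, 101, 63, 101]
t=21: [60, 53, 60, 53]
t=22: [76, 64, 76, 64]
t=23: [40, 19, 40, 19]
t=24: [69, 107, 69, 107]
t=25: [71, 42, 71, 42]
t=26: [96, 44, 96, 44]
t=27: [96, 60, 96, 60]
t=28: [57, 50, 57, 50]
t=29: [85, 73, 85, 73]
t=30: [19, 16, 19, 16]
t=31: [49, 55, 49, 55]
t=32: [78, 89, 78, 89]
t=33: [22, 10, 22, 10]
t=34: [37, 58, 37, 58]
t=35: [75, 102, 75, 102]
t=36: [55, 25, 55, 25]
t=37: [75, 75, 75, 75]
t=38: [15, 15, 15, 15]
t=39: [45, 45, 45, 45]
t=40: [105, 105, 105, 105]
t=41: [75, 75, 75, 75]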